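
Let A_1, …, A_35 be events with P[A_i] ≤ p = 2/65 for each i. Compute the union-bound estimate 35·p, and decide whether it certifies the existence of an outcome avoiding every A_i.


Union bound: P[∪_{i=1}^{35} A_i] ≤ Σ_i P[A_i] ≤ 35·p = 35·(2/65) = 14/13.
Numerically: 14/13 ≈ 1.07692.
Is 14/13 < 1? NO.
Since the bound 14/13 is ≥ 1, the union bound is uninformative here; it does NOT by itself certify existence.

35·p = 14/13 ≈ 1.07692; existence NOT certified by the union bound.


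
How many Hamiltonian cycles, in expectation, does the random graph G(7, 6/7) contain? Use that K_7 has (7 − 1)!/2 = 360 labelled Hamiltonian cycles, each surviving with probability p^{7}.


K_7 has (7 − 1)!/2 = 360 labelled Hamiltonian cycles.
For each such Hamiltonian cycle H, let X_H = 1 if all 7 edges of H are present in G. Then P[X_H = 1] = p^{7} = (6/7)^{7} = 279936/823543.
Summing the indicators: E[X] = Σ_H E[X_H] = 360 · p^{7} = 360 · 279936/823543 = 100776960/823543.
Numerically: E[X] ≈ 122.

E[X] = 360 · (6/7)^{7} = 100776960/823543 ≈ 122.


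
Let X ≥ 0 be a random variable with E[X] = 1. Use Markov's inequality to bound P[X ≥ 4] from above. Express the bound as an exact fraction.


μ = E[X] = 1, a = 4.
Markov: P[X ≥ 4] ≤ μ/a = (1)/4 = 1/4.
Numerically: ≈ 0.250.
(Since a = 4 > μ = 1.000, the bound 1/4 is < 1 and informative.)

P[X ≥ 4] ≤ 1/4 ≈ 0.250.


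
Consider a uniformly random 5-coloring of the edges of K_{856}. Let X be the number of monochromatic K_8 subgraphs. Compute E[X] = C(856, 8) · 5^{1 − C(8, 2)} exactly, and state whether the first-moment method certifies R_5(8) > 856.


E[X] = C(856, 8) · 5^{1 − 28} = 6918660634157180775 · 5^{−27} = 6918660634157180775/7450580596923828125.
As a reduced fraction: E[X] = 276746425366287231/298023223876953125 ≈ 0.9286.
Is E[X] < 1? YES.
Since E[X] < 1, there exists a 5-coloring of K_{856} with no monochromatic K_8; hence R_5(8) > 856.

E[X] = 276746425366287231/298023223876953125 ≈ 0.9286; E[X] < 1, so R_5(8) > 856.


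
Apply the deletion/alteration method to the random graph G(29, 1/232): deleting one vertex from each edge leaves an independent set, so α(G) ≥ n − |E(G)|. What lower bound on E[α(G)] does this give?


E[|E(G)|] = C(29, 2)·p = 406 · (1/232) = 7/4.
E[α(G)] ≥ n − E[|E(G)|] = 29 − 7/4 = 109/4.
Numerically: ≈ 27.2500.
(This is only a lower bound; the true E[α(G)] may be larger.)

E[α(G)] ≥ 109/4 ≈ 27.2500.


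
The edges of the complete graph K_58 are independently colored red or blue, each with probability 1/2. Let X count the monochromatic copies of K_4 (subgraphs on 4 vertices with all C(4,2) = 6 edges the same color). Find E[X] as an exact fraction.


Let X = Σ_S X_S over the C(58, 4) = 424270 subsets S of size 4, where X_S = 1 if the K_4 on S is monochromatic.
For a fixed S, the K_4 on S has C(4, 2) = 6 edges. P[all 6 edges red] = (1/2)^6, and likewise for blue, so P[monochromatic] = 2·(1/2)^6 = 2^{1 − 6} = 1/32.
By linearity of expectation: E[X] = C(58, 4) · 2^{1 − 6} = 424270 · 1/32 = 212135/16.
Numerically: E[X] ≈ 13258.4375.

E[X] = C(58,4)·2^(1−C(4,2)) = 212135/16 ≈ 13258.4375.


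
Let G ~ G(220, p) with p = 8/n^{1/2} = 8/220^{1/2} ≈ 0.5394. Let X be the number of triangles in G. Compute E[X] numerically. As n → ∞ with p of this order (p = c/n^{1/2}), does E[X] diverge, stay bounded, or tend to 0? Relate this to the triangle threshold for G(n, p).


Number of potential triangles: C(220, 3) = 1750540.
Each occurs with probability p³ ≈ (0.5394)³ ≈ 1.569047e-01.
By linearity: E[X] = C(220, 3)·p³ ≈ 1750540 · 1.569047e-01 ≈ 274667.9452.
Since α = 1/2 < 1, p = c/n^{1/2} ≫ 1/n is above the triangle threshold p ~ 1/n. Asymptotically E[X] ~ (c³/6)·n^{3(1−α)} = (8³/6)·n^{1.5} → ∞; triangles are abundant w.h.p.

E[X] ≈ 274667.9452; in regime p = Θ(1/n^{1/2}) E[X] diverges (above the triangle threshold p ~ 1/n).


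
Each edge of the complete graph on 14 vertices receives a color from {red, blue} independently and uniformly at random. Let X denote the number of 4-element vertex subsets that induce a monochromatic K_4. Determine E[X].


Let X = Σ_S X_S over the C(14, 4) = 1001 subsets S of size 4, where X_S = 1 if the K_4 on S is monochromatic.
For a fixed S, the K_4 on S has C(4, 2) = 6 edges. P[all 6 edges red] = (1/2)^6, and likewise for blue, so P[monochromatic] = 2·(1/2)^6 = 2^{1 − 6} = 1/32.
Summing: E[X] = C(14, 4) · 2^{1 − 6} = 1001 · 1/32 = 1001/32.
Numerically: E[X] ≈ 31.281.

E[X] = C(14,4)·2^(1−C(4,2)) = 1001/32 ≈ 31.281.


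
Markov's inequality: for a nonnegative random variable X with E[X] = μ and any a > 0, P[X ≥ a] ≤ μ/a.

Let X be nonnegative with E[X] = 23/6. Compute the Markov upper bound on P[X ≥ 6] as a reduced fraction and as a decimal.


μ = E[X] = 23/6, a = 6.
Markov: P[X ≥ 6] ≤ μ/a = (23/6)/6 = 23/36.
Numerically: ≈ 0.6389.
(Since a = 6 > μ = 3.8333, the bound 23/36 is < 1 and informative.)

P[X ≥ 6] ≤ 23/36 ≈ 0.6389.


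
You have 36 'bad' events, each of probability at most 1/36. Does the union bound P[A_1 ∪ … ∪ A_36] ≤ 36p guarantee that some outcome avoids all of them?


Union bound: P[∪_{i=1}^{36} A_i] ≤ Σ_i P[A_i] ≤ 36·p = 36·(1/36) = 1.
Numerically: 1 ≈ 1.0000000.
Is 1 < 1? NO.
Since the bound 1 is ≥ 1, the union bound is uninformative here; it does NOT by itself certify existence.

36·p = 1 ≈ 1.0000000; existence NOT certified by the union bound.


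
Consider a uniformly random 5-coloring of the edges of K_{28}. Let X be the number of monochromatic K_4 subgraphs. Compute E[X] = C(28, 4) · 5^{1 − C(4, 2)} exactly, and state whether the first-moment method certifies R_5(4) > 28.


E[X] = C(28, 4) · 5^{1 − 6} = 20475 · 5^{−5} = 20475/3125.
As a reduced fraction: E[X] = 819/125 ≈ 6.5520000.
Is E[X] < 1? NO.
Since E[X] ≥ 1, the first-moment bound is inconclusive at n = 28; it does NOT by itself certify R_5(4) > 28.

E[X] = 819/125 ≈ 6.5520000; E[X] ≥ 1; first-moment method inconclusive here.


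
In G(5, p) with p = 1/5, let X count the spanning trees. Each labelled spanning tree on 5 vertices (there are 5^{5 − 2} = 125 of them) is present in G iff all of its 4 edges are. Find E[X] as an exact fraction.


K_5 has 5^{5 − 2} = 125 labelled spanning trees.
For each such spanning tree H, let X_H = 1 if all 4 edges of H are present in G. Then P[X_H = 1] = p^{4} = (1/5)^{4} = 1/625.
By linearity of expectation: E[X] = Σ_H E[X_H] = 125 · p^{4} = 125 · 1/625 = 1/5.
Numerically: E[X] ≈ 0.2.

E[X] = 125 · (1/5)^{4} = 1/5 ≈ 0.2.


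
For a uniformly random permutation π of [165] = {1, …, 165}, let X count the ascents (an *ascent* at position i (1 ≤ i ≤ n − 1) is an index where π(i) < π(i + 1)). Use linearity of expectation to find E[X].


Write X = Σ X_I over i = 1, …, 164, with X_I the indicator of one ascent.
There are 164 indicators.
For each fixed i, the pair (π(i), π(i+1)) is a uniformly random ordered pair of distinct values from {1, …, 165}; by symmetry P[π(i) < π(i+1)] = 1/2.
By linearity: E[X] = 164 · (1/2) = (165 − 1) · (1/2) = 82 ≈ 82.0000.

E[X] = 82 = 82.0000.


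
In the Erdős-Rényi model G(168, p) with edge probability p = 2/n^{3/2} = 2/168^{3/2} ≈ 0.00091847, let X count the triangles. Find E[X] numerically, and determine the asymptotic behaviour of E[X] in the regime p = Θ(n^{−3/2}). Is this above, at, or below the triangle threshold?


Number of potential triangles: C(168, 3) = 776216.
Each occurs with probability p³ ≈ (0.00091847)³ ≈ 7.7481536e-10.
By linearity: E[X] = C(168, 3)·p³ ≈ 776216 · 7.7481536e-10 ≈ 0.00060.
Since α = 3/2 > 1, p = c/n^{3/2} = o(1/n) is below the triangle threshold p ~ 1/n. Asymptotically E[X] ~ (c³/6)·n^{3(1−α)} = (2³/6)·n^{-1.5} → 0, so by Markov's inequality G has no triangles w.h.p.

E[X] ≈ 0.00060; in regime p = Θ(1/n^{3/2}) E[X] tends to 0 (below the triangle threshold p ~ 1/n).


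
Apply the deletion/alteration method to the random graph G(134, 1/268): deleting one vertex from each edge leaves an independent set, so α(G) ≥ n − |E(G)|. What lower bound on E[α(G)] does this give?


E[|E(G)|] = C(134, 2)·p = 8911 · (1/268) = 133/4.
E[α(G)] ≥ n − E[|E(G)|] = 134 − 133/4 = 403/4.
Numerically: ≈ 100.75000.
(This is only a lower bound; the true E[α(G)] may be larger.)

E[α(G)] ≥ 403/4 ≈ 100.75000.


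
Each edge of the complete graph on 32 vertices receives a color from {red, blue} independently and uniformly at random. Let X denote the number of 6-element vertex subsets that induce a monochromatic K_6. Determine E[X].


Let X = Σ_S X_S over the C(32, 6) = 906192 subsets S of size 6, where X_S = 1 if the K_6 on S is monochromatic.
For a fixed S, the K_6 on S has C(6, 2) = 15 edges. P[all 15 edges red] = (1/2)^15, and likewise for blue, so P[monochromatic] = 2·(1/2)^15 = 2^{1 − 15} = 1/16384.
By linearity: E[X] = C(32, 6) · 2^{1 − 15} = 906192 · 1/16384 = 56637/1024.
Numerically: E[X] ≈ 55.3096.

E[X] = C(32,6)·2^(1−C(6,2)) = 56637/1024 ≈ 55.3096.


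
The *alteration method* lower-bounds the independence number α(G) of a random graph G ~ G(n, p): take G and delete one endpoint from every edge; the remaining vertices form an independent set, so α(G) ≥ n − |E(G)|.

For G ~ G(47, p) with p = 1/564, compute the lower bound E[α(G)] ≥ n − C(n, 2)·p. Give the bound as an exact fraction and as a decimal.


E[|E(G)|] = C(47, 2)·p = 1081 · (1/564) = 23/12.
E[α(G)] ≥ n − E[|E(G)|] = 47 − 23/12 = 541/12.
Numerically: ≈ 45.083333.
(This is only a lower bound; the true E[α(G)] may be larger.)

E[α(G)] ≥ 541/12 ≈ 45.083333.


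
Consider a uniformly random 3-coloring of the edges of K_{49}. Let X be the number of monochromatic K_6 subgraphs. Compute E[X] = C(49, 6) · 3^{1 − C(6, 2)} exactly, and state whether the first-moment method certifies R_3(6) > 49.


E[X] = C(49, 6) · 3^{1 − 15} = 13983816 · 3^{−14} = 13983816/4782969.
As a reduced fraction: E[X] = 4661272/1594323 ≈ 2.9237.
Is E[X] < 1? NO.
Since E[X] ≥ 1, the first-moment bound is inconclusive at n = 49; it does NOT by itself certify R_3(6) > 49.

E[X] = 4661272/1594323 ≈ 2.9237; E[X] ≥ 1; first-moment method inconclusive here.


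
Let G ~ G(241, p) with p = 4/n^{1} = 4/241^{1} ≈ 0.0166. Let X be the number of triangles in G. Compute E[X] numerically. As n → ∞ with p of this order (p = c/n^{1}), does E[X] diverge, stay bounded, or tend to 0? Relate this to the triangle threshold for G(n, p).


Number of potential triangles: C(241, 3) = 2303960.
Each occurs with probability p³ ≈ (0.0166)³ ≈ 4.572238e-06.
By linearity: E[X] = C(241, 3)·p³ ≈ 2303960 · 4.572238e-06 ≈ 10.5343.
Here α = 1, so p = 4/n is exactly at the triangle threshold p ~ 1/n. Asymptotically E[X] → c³/6 = 4³/6 = 32/3 ≈ 10.6667, a bounded constant. In this regime the triangle count is asymptotically Poisson(c³/6).

E[X] ≈ 10.5343; in regime p = Θ(1/n^{1}) E[X] stays bounded (at the triangle threshold p ~ 1/n).


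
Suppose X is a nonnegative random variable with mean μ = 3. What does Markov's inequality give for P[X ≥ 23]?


μ = E[X] = 3, a = 23.
Markov: P[X ≥ 23] ≤ μ/a = (3)/23 = 3/23.
Numerically: ≈ 0.1304.
(Since a = 23 > μ = 3.0000, the bound 3/23 is < 1 and informative.)

P[X ≥ 23] ≤ 3/23 ≈ 0.1304.


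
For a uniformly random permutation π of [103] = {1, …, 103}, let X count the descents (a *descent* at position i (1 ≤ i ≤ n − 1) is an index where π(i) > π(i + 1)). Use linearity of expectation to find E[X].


Write X = Σ X_I over i = 1, …, 102, with X_I the indicator of one descent.
There are 102 indicators.
For each fixed i, the pair (π(i), π(i+1)) is a uniformly random ordered pair of distinct values from {1, …, 103}; by symmetry P[π(i) > π(i+1)] = 1/2.
By linearity: E[X] = 102 · (1/2) = (103 − 1) · (1/2) = 51 ≈ 51.00000.

E[X] = 51 = 51.00000.


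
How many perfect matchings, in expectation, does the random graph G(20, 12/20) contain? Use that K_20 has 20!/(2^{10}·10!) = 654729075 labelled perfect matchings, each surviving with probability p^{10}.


K_20 has 20!/(2^{10}·10!) = 654729075 labelled perfect matchings.
For each such perfect matching H, let X_H = 1 if all 10 edges of H are present in G. Then P[X_H = 1] = p^{10} = (3/5)^{10} = 59049/9765625.
By linearity of expectation: E[X] = Σ_H E[X_H] = 654729075 · p^{10} = 654729075 · 59049/9765625 = 1546443885987/390625.
Numerically: E[X] ≈ 3.9589e+06.

E[X] = 654729075 · (3/5)^{10} = 1546443885987/390625 ≈ 3.9589e+06.


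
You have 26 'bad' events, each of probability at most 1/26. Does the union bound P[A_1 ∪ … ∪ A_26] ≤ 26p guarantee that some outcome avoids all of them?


Union bound: P[∪_{i=1}^{26} A_i] ≤ Σ_i P[A_i] ≤ 26·p = 26·(1/26) = 1.
Numerically: 1 ≈ 1.00000.
Is 1 < 1? NO.
Since the bound 1 is ≥ 1, the union bound is uninformative here; it does NOT by itself certify existence.

26·p = 1 ≈ 1.00000; existence NOT certified by the union bound.


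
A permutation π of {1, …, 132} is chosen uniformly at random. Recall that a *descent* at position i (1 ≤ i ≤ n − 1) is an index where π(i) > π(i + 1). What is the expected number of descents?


Write X = Σ X_I over i = 1, …, 131, with X_I the indicator of one descent.
There are 131 indicators.
For each fixed i, the pair (π(i), π(i+1)) is a uniformly random ordered pair of distinct values from {1, …, 132}; by symmetry P[π(i) > π(i+1)] = 1/2.
By linearity: E[X] = 131 · (1/2) = (132 − 1) · (1/2) = 131/2 ≈ 65.500000.

E[X] = 131/2 = 65.500000.


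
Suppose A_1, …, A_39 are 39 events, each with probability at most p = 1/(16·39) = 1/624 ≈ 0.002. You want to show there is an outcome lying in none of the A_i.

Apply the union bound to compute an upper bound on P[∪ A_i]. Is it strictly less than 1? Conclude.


Union bound: P[∪_{i=1}^{39} A_i] ≤ Σ_i P[A_i] ≤ 39·p = 39·(1/624) = 1/16.
Numerically: 1/16 ≈ 0.062.
Is 1/16 < 1? YES.
Since P[∪ A_i] ≤ 1/16 < 1, the complement has P[∩ A_i^c] ≥ 1 − 1/16 = 15/16 > 0, so some outcome avoids every A_i.

39·p = 1/16 ≈ 0.062; existence CERTIFIED by the union bound.


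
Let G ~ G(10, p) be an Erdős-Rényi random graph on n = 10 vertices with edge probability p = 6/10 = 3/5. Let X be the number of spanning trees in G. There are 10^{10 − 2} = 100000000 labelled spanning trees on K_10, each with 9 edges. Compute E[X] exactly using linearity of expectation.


K_10 has 10^{10 − 2} = 100000000 labelled spanning trees.
For each such spanning tree H, let X_H = 1 if all 9 edges of H are present in G. Then P[X_H = 1] = p^{9} = (3/5)^{9} = 19683/1953125.
By linearity of expectation: E[X] = Σ_H E[X_H] = 100000000 · p^{9} = 100000000 · 19683/1953125 = 5038848/5.
Numerically: E[X] ≈ 1.008e+06.

E[X] = 100000000 · (3/5)^{9} = 5038848/5 ≈ 1.008e+06.


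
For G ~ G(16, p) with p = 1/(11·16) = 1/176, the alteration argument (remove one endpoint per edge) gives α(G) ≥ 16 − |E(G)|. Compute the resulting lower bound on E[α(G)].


E[|E(G)|] = C(16, 2)·p = 120 · (1/176) = 15/22.
E[α(G)] ≥ n − E[|E(G)|] = 16 − 15/22 = 337/22.
Numerically: ≈ 15.3182.
(This is only a lower bound; the true E[α(G)] may be larger.)

E[α(G)] ≥ 337/22 ≈ 15.3182.


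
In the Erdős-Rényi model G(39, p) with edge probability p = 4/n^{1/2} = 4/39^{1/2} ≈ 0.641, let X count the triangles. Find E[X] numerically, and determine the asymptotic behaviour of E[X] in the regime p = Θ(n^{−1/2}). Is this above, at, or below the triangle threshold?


Number of potential triangles: C(39, 3) = 9139.
Each occurs with probability p³ ≈ (0.641)³ ≈ 2.62774e-01.
By linearity: E[X] = C(39, 3)·p³ ≈ 9139 · 2.62774e-01 ≈ 2401.495.
Since α = 1/2 < 1, p = c/n^{1/2} ≫ 1/n is above the triangle threshold p ~ 1/n. Asymptotically E[X] ~ (c³/6)·n^{3(1−α)} = (4³/6)·n^{1.5} → ∞; triangles are abundant w.h.p.

E[X] ≈ 2401.495; in regime p = Θ(1/n^{1/2}) E[X] diverges (above the triangle threshold p ~ 1/n).


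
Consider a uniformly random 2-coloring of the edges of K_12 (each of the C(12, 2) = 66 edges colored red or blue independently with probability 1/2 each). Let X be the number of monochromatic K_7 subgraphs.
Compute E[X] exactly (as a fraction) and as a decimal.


Let X = Σ_S X_S over the C(12, 7) = 792 subsets S of size 7, where X_S = 1 if the K_7 on S is monochromatic.
For a fixed S, the K_7 on S has C(7, 2) = 21 edges. P[all 21 edges red] = (1/2)^21, and likewise for blue, so P[monochromatic] = 2·(1/2)^21 = 2^{1 − 21} = 1/1048576.
Summing: E[X] = C(12, 7) · 2^{1 − 21} = 792 · 1/1048576 = 99/131072.
Numerically: E[X] ≈ 0.001.

E[X] = C(12,7)·2^(1−C(7,2)) = 99/131072 ≈ 0.001.


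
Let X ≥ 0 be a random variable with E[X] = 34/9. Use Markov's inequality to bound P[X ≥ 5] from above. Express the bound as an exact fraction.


μ = E[X] = 34/9, a = 5.
Markov: P[X ≥ 5] ≤ μ/a = (34/9)/5 = 34/45.
Numerically: ≈ 0.75556.
(Since a = 5 > μ = 3.77778, the bound 34/45 is < 1 and informative.)

P[X ≥ 5] ≤ 34/45 ≈ 0.75556.


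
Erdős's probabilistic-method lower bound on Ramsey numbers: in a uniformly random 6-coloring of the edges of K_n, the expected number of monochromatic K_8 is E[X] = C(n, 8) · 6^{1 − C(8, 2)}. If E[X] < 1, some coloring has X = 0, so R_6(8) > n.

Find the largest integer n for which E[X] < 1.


We need C(n, 8) · 6^{1 − 28} < 1, i.e. C(n, 8) < 6^{28 − 1} = 1023490369077469249536.
Check values of n near the boundary:
  n = 1593: C(1593, 8) = 1010555394551193970323; 1010555394551193970323 < 1023490369077469249536? YES
  n = 1594: C(1594, 8) = 1015652773590544255167; 1015652773590544255167 < 1023490369077469249536? YES
  n = 1595: C(1595, 8) = 1020772636343363633895; 1020772636343363633895 < 1023490369077469249536? YES
  n = 1596: C(1596, 8) = 1025915067760710553965; 1025915067760710553965 < 1023490369077469249536? NO
  n = 1597: C(1597, 8) = 1031080153060953275445; 1031080153060953275445 < 1023490369077469249536? NO
  n = 1598: C(1598, 8) = 1036267977730442348529; 1036267977730442348529 < 1023490369077469249536? NO
The largest n with C(n, 8) < 1023490369077469249536 is n = 1595 (where E[X] = 113419181815929292655/113721152119718805504 ≈ 0.997345). Hence R_6(8) > 1595, i.e. R_6(8) ≥ 1596.

Largest n = 1595; hence R_6(8) > 1595.


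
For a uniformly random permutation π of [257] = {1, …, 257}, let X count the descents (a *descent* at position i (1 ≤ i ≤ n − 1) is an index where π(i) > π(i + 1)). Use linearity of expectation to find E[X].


Write X = Σ X_I over i = 1, …, 256, with X_I the indicator of one descent.
There are 256 indicators.
For each fixed i, the pair (π(i), π(i+1)) is a uniformly random ordered pair of distinct values from {1, …, 257}; by symmetry P[π(i) > π(i+1)] = 1/2.
By linearity: E[X] = 256 · (1/2) = (257 − 1) · (1/2) = 128 ≈ 128.000000.

E[X] = 128 = 128.000000.


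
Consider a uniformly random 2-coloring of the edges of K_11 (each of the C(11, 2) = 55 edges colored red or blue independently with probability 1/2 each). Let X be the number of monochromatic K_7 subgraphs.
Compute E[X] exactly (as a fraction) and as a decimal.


Let X = Σ_S X_S over the C(11, 7) = 330 subsets S of size 7, where X_S = 1 if the K_7 on S is monochromatic.
For a fixed S, the K_7 on S has C(7, 2) = 21 edges. P[all 21 edges red] = (1/2)^21, and likewise for blue, so P[monochromatic] = 2·(1/2)^21 = 2^{1 − 21} = 1/1048576.
By linearity of expectation: E[X] = C(11, 7) · 2^{1 − 21} = 330 · 1/1048576 = 165/524288.
Numerically: E[X] ≈ 0.0003.

E[X] = C(11,7)·2^(1−C(7,2)) = 165/524288 ≈ 0.0003.


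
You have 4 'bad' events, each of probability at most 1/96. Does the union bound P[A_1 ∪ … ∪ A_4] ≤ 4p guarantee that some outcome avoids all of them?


Union bound: P[∪_{i=1}^{4} A_i] ≤ Σ_i P[A_i] ≤ 4·p = 4·(1/96) = 1/24.
Numerically: 1/24 ≈ 0.041667.
Is 1/24 < 1? YES.
Since P[∪ A_i] ≤ 1/24 < 1, the complement has P[∩ A_i^c] ≥ 1 − 1/24 = 23/24 > 0, so some outcome avoids every A_i.

4·p = 1/24 ≈ 0.041667; existence CERTIFIED by the union bound.


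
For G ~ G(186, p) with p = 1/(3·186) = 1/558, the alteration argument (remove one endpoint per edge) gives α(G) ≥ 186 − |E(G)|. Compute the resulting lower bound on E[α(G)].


E[|E(G)|] = C(186, 2)·p = 17205 · (1/558) = 185/6.
E[α(G)] ≥ n − E[|E(G)|] = 186 − 185/6 = 931/6.
Numerically: ≈ 155.16667.
(This is only a lower bound; the true E[α(G)] may be larger.)

E[α(G)] ≥ 931/6 ≈ 155.16667.


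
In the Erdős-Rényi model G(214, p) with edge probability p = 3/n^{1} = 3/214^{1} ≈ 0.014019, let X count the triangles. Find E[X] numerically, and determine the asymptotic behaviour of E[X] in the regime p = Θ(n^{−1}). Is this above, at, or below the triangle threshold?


Number of potential triangles: C(214, 3) = 1610564.
Each occurs with probability p³ ≈ (0.014019)³ ≈ 2.7550053e-06.
By linearity: E[X] = C(214, 3)·p³ ≈ 1610564 · 2.7550053e-06 ≈ 4.43711.
Here α = 1, so p = 3/n is exactly at the triangle threshold p ~ 1/n. Asymptotically E[X] → c³/6 = 3³/6 = 9/2 ≈ 4.50000, a bounded constant. In this regime the triangle count is asymptotically Poisson(c³/6).

E[X] ≈ 4.43711; in regime p = Θ(1/n^{1}) E[X] stays bounded (at the triangle threshold p ~ 1/n).


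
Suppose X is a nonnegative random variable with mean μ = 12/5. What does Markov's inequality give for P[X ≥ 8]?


μ = E[X] = 12/5, a = 8.
Markov: P[X ≥ 8] ≤ μ/a = (12/5)/8 = 3/10.
Numerically: ≈ 0.300.
(Since a = 8 > μ = 2.400, the bound 3/10 is < 1 and informative.)

P[X ≥ 8] ≤ 3/10 ≈ 0.300.


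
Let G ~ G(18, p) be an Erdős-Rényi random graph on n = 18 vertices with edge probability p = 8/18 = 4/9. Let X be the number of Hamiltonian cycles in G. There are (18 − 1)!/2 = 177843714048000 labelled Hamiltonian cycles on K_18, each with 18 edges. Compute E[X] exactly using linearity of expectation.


K_18 has (18 − 1)!/2 = 177843714048000 labelled Hamiltonian cycles.
For each such Hamiltonian cycle H, let X_H = 1 if all 18 edges of H are present in G. Then P[X_H = 1] = p^{18} = (4/9)^{18} = 68719476736/150094635296999121.
Summing the indicators: E[X] = Σ_H E[X_H] = 177843714048000 · p^{18} = 177843714048000 · 68719476736/150094635296999121 = 16764508875398316032000/205891132094649.
Numerically: E[X] ≈ 8.1424e+07.

E[X] = 177843714048000 · (4/9)^{18} = 16764508875398316032000/205891132094649 ≈ 8.1424e+07.


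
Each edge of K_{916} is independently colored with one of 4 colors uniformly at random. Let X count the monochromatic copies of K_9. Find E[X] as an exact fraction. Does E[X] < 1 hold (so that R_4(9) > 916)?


E[X] = C(916, 9) · 4^{1 − 36} = 1202748565202942340440 · 4^{−35} = 1202748565202942340440/1180591620717411303424.
As a reduced fraction: E[X] = 150343570650367792555/147573952589676412928 ≈ 1.018768.
Is E[X] < 1? NO.
Since E[X] ≥ 1, the first-moment bound is inconclusive at n = 916; it does NOT by itself certify R_4(9) > 916.

E[X] = 150343570650367792555/147573952589676412928 ≈ 1.018768; E[X] ≥ 1; first-moment method inconclusive here.


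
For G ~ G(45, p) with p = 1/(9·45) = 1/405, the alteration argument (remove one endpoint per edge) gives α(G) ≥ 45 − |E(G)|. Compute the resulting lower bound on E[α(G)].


E[|E(G)|] = C(45, 2)·p = 990 · (1/405) = 22/9.
E[α(G)] ≥ n − E[|E(G)|] = 45 − 22/9 = 383/9.
Numerically: ≈ 42.556.
(This is only a lower bound; the true E[α(G)] may be larger.)

E[α(G)] ≥ 383/9 ≈ 42.556.


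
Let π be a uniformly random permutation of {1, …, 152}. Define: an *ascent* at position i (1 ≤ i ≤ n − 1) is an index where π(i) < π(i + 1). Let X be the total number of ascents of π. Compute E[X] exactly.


Write X = Σ X_I over i = 1, …, 151, with X_I the indicator of one ascent.
There are 151 indicators.
For each fixed i, the pair (π(i), π(i+1)) is a uniformly random ordered pair of distinct values from {1, …, 152}; by symmetry P[π(i) < π(i+1)] = 1/2.
By linearity: E[X] = 151 · (1/2) = (152 − 1) · (1/2) = 151/2 ≈ 75.500.

E[X] = 151/2 = 75.500.


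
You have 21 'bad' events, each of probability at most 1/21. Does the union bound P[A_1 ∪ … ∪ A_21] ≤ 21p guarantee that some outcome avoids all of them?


Union bound: P[∪_{i=1}^{21} A_i] ≤ Σ_i P[A_i] ≤ 21·p = 21·(1/21) = 1.
Numerically: 1 ≈ 1.0000000.
Is 1 < 1? NO.
Since the bound 1 is ≥ 1, the union bound is uninformative here; it does NOT by itself certify existence.

21·p = 1 ≈ 1.0000000; existence NOT certified by the union bound.


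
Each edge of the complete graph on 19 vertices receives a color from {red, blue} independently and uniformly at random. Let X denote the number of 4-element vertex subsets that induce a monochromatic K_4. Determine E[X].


Let X = Σ_S X_S over the C(19, 4) = 3876 subsets S of size 4, where X_S = 1 if the K_4 on S is monochromatic.
For a fixed S, the K_4 on S has C(4, 2) = 6 edges. P[all 6 edges red] = (1/2)^6, and likewise for blue, so P[monochromatic] = 2·(1/2)^6 = 2^{1 − 6} = 1/32.
By linearity of expectation: E[X] = C(19, 4) · 2^{1 − 6} = 3876 · 1/32 = 969/8.
Numerically: E[X] ≈ 121.1250.

E[X] = C(19,4)·2^(1−C(4,2)) = 969/8 ≈ 121.1250.


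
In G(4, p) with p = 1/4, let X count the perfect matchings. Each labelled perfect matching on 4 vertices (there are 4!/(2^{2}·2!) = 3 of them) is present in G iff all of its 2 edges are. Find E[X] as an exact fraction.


K_4 has 4!/(2^{2}·2!) = 3 labelled perfect matchings.
For each such perfect matching H, let X_H = 1 if all 2 edges of H are present in G. Then P[X_H = 1] = p^{2} = (1/4)^{2} = 1/16.
By linearity: E[X] = Σ_H E[X_H] = 3 · p^{2} = 3 · 1/16 = 3/16.
Numerically: E[X] ≈ 0.1875.

E[X] = 3 · (1/4)^{2} = 3/16 ≈ 0.1875.


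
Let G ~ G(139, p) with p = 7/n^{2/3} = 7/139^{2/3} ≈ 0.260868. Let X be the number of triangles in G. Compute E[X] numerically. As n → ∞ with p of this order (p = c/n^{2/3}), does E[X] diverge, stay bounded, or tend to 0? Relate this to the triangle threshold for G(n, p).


Number of potential triangles: C(139, 3) = 437989.
Each occurs with probability p³ ≈ (0.260868)³ ≈ 1.77527043e-02.
By linearity: E[X] = C(139, 3)·p³ ≈ 437989 · 1.77527043e-02 ≈ 7775.489209.
Since α = 2/3 < 1, p = c/n^{2/3} ≫ 1/n is above the triangle threshold p ~ 1/n. Asymptotically E[X] ~ (c³/6)·n^{3(1−α)} = (7³/6)·n^{1} → ∞; triangles are abundant w.h.p.

E[X] ≈ 7775.489209; in regime p = Θ(1/n^{2/3}) E[X] diverges (above the triangle threshold p ~ 1/n).


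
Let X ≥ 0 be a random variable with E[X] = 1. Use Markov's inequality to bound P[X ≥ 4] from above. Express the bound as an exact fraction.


μ = E[X] = 1, a = 4.
Markov: P[X ≥ 4] ≤ μ/a = (1)/4 = 1/4.
Numerically: ≈ 0.250.
(Since a = 4 > μ = 1.000, the bound 1/4 is < 1 and informative.)

P[X ≥ 4] ≤ 1/4 ≈ 0.250.


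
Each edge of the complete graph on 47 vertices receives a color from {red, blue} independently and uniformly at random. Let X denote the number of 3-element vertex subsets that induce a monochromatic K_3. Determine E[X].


Let X = Σ_S X_S over the C(47, 3) = 16215 subsets S of size 3, where X_S = 1 if the K_3 on S is monochromatic.
For a fixed S, the K_3 on S has C(3, 2) = 3 edges. P[all 3 edges red] = (1/2)^3, and likewise for blue, so P[monochromatic] = 2·(1/2)^3 = 2^{1 − 3} = 1/4.
By linearity: E[X] = C(47, 3) · 2^{1 − 3} = 16215 · 1/4 = 16215/4.
Numerically: E[X] ≈ 4053.7500.

E[X] = C(47,3)·2^(1−C(3,2)) = 16215/4 ≈ 4053.7500.


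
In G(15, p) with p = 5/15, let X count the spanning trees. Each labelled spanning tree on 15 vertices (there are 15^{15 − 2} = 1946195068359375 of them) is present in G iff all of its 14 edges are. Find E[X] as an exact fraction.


K_15 has 15^{15 − 2} = 1946195068359375 labelled spanning trees.
For each such spanning tree H, let X_H = 1 if all 14 edges of H are present in G. Then P[X_H = 1] = p^{14} = (1/3)^{14} = 1/4782969.
By linearity of expectation: E[X] = Σ_H E[X_H] = 1946195068359375 · p^{14} = 1946195068359375 · 1/4782969 = 1220703125/3.
Numerically: E[X] ≈ 4.069e+08.

E[X] = 1946195068359375 · (1/3)^{14} = 1220703125/3 ≈ 4.069e+08.


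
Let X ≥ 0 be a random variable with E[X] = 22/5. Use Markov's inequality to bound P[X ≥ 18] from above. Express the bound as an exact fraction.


μ = E[X] = 22/5, a = 18.
Markov: P[X ≥ 18] ≤ μ/a = (22/5)/18 = 11/45.
Numerically: ≈ 0.244.
(Since a = 18 > μ = 4.400, the bound 11/45 is < 1 and informative.)

P[X ≥ 18] ≤ 11/45 ≈ 0.244.


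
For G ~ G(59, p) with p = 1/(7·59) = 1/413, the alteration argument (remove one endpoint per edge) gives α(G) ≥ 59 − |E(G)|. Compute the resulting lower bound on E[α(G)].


E[|E(G)|] = C(59, 2)·p = 1711 · (1/413) = 29/7.
E[α(G)] ≥ n − E[|E(G)|] = 59 − 29/7 = 384/7.
Numerically: ≈ 54.857143.
(This is only a lower bound; the true E[α(G)] may be larger.)

E[α(G)] ≥ 384/7 ≈ 54.857143.


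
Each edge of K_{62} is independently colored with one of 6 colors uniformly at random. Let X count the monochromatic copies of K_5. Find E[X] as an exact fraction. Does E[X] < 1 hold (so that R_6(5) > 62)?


E[X] = C(62, 5) · 6^{1 − 10} = 6471002 · 6^{−9} = 6471002/10077696.
As a reduced fraction: E[X] = 3235501/5038848 ≈ 0.6421113.
Is E[X] < 1? YES.
Since E[X] < 1, there exists a 6-coloring of K_{62} with no monochromatic K_5; hence R_6(5) > 62.

E[X] = 3235501/5038848 ≈ 0.6421113; E[X] < 1, so R_6(5) > 62.


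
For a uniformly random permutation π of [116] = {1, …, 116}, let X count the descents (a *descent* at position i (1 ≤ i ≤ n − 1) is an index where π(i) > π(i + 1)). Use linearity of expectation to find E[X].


Write X = Σ X_I over i = 1, …, 115, with X_I the indicator of one descent.
There are 115 indicators.
For each fixed i, the pair (π(i), π(i+1)) is a uniformly random ordered pair of distinct values from {1, …, 116}; by symmetry P[π(i) > π(i+1)] = 1/2.
By linearity: E[X] = 115 · (1/2) = (116 − 1) · (1/2) = 115/2 ≈ 57.500000.

E[X] = 115/2 = 57.500000.


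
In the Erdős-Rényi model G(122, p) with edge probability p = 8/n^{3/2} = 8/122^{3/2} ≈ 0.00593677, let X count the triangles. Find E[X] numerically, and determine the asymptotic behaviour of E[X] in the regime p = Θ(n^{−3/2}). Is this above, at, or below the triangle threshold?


Number of potential triangles: C(122, 3) = 295240.
Each occurs with probability p³ ≈ (0.00593677)³ ≈ 2.09242896e-07.
By linearity: E[X] = C(122, 3)·p³ ≈ 295240 · 2.09242896e-07 ≈ 0.061777.
Since α = 3/2 > 1, p = c/n^{3/2} = o(1/n) is below the triangle threshold p ~ 1/n. Asymptotically E[X] ~ (c³/6)·n^{3(1−α)} = (8³/6)·n^{-1.5} → 0, so by Markov's inequality G has no triangles w.h.p.

E[X] ≈ 0.061777; in regime p = Θ(1/n^{3/2}) E[X] tends to 0 (below the triangle threshold p ~ 1/n).


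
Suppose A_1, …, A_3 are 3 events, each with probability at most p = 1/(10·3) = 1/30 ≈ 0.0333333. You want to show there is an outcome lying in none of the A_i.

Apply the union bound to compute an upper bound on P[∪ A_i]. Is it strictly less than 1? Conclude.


Union bound: P[∪_{i=1}^{3} A_i] ≤ Σ_i P[A_i] ≤ 3·p = 3·(1/30) = 1/10.
Numerically: 1/10 ≈ 0.1000000.
Is 1/10 < 1? YES.
Since P[∪ A_i] ≤ 1/10 < 1, the complement has P[∩ A_i^c] ≥ 1 − 1/10 = 9/10 > 0, so some outcome avoids every A_i.

3·p = 1/10 ≈ 0.1000000; existence CERTIFIED by the union bound.


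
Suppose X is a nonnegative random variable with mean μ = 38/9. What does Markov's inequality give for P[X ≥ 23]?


μ = E[X] = 38/9, a = 23.
Markov: P[X ≥ 23] ≤ μ/a = (38/9)/23 = 38/207.
Numerically: ≈ 0.184.
(Since a = 23 > μ = 4.222, the bound 38/207 is < 1 and informative.)

P[X ≥ 23] ≤ 38/207 ≈ 0.184.


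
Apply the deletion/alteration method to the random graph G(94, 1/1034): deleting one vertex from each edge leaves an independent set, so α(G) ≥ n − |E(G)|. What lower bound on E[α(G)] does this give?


E[|E(G)|] = C(94, 2)·p = 4371 · (1/1034) = 93/22.
E[α(G)] ≥ n − E[|E(G)|] = 94 − 93/22 = 1975/22.
Numerically: ≈ 89.773.
(This is only a lower bound; the true E[α(G)] may be larger.)

E[α(G)] ≥ 1975/22 ≈ 89.773.


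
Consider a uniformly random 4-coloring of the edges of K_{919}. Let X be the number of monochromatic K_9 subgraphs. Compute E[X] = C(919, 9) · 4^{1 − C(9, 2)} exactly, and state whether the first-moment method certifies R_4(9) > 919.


E[X] = C(919, 9) · 4^{1 − 36} = 1238828681639563077558 · 4^{−35} = 1238828681639563077558/1180591620717411303424.
As a reduced fraction: E[X] = 619414340819781538779/590295810358705651712 ≈ 1.049.
Is E[X] < 1? NO.
Since E[X] ≥ 1, the first-moment bound is inconclusive at n = 919; it does NOT by itself certify R_4(9) > 919.

E[X] = 619414340819781538779/590295810358705651712 ≈ 1.049; E[X] ≥ 1; first-moment method inconclusive here.


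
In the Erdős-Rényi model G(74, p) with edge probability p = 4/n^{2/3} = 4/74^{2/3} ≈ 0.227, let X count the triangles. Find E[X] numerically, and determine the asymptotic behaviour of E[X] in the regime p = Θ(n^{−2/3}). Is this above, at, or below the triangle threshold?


Number of potential triangles: C(74, 3) = 64824.
Each occurs with probability p³ ≈ (0.227)³ ≈ 1.16874e-02.
By linearity: E[X] = C(74, 3)·p³ ≈ 64824 · 1.16874e-02 ≈ 757.622.
Since α = 2/3 < 1, p = c/n^{2/3} ≫ 1/n is above the triangle threshold p ~ 1/n. Asymptotically E[X] ~ (c³/6)·n^{3(1−α)} = (4³/6)·n^{1} → ∞; triangles are abundant w.h.p.

E[X] ≈ 757.622; in regime p = Θ(1/n^{2/3}) E[X] diverges (above the triangle threshold p ~ 1/n).


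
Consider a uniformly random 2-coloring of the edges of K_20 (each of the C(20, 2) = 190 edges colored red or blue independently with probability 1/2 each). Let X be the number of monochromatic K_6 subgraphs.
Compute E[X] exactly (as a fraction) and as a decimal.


Let X = Σ_S X_S over the C(20, 6) = 38760 subsets S of size 6, where X_S = 1 if the K_6 on S is monochromatic.
For a fixed S, the K_6 on S has C(6, 2) = 15 edges. P[all 15 edges red] = (1/2)^15, and likewise for blue, so P[monochromatic] = 2·(1/2)^15 = 2^{1 − 15} = 1/16384.
By linearity: E[X] = C(20, 6) · 2^{1 − 15} = 38760 · 1/16384 = 4845/2048.
Numerically: E[X] ≈ 2.366.

E[X] = C(20,6)·2^(1−C(6,2)) = 4845/2048 ≈ 2.366.


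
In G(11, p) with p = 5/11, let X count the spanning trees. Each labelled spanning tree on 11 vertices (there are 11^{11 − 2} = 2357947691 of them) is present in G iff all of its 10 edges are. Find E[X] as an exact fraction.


K_11 has 11^{11 − 2} = 2357947691 labelled spanning trees.
For each such spanning tree H, let X_H = 1 if all 10 edges of H are present in G. Then P[X_H = 1] = p^{10} = (5/11)^{10} = 9765625/25937424601.
By linearity: E[X] = Σ_H E[X_H] = 2357947691 · p^{10} = 2357947691 · 9765625/25937424601 = 9765625/11.
Numerically: E[X] ≈ 8.878e+05.

E[X] = 2357947691 · (5/11)^{10} = 9765625/11 ≈ 8.878e+05.


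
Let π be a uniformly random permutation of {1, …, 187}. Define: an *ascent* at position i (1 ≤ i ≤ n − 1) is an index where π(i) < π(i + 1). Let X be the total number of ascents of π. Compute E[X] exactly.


Write X = Σ X_I over i = 1, …, 186, with X_I the indicator of one ascent.
There are 186 indicators.
For each fixed i, the pair (π(i), π(i+1)) is a uniformly random ordered pair of distinct values from {1, …, 187}; by symmetry P[π(i) < π(i+1)] = 1/2.
By linearity: E[X] = 186 · (1/2) = (187 − 1) · (1/2) = 93 ≈ 93.000.

E[X] = 93 = 93.000.


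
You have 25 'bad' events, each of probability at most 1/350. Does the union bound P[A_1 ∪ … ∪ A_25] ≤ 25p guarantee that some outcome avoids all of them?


Union bound: P[∪_{i=1}^{25} A_i] ≤ Σ_i P[A_i] ≤ 25·p = 25·(1/350) = 1/14.
Numerically: 1/14 ≈ 0.0714.
Is 1/14 < 1? YES.
Since P[∪ A_i] ≤ 1/14 < 1, the complement has P[∩ A_i^c] ≥ 1 − 1/14 = 13/14 > 0, so some outcome avoids every A_i.

25·p = 1/14 ≈ 0.0714; existence CERTIFIED by the union bound.


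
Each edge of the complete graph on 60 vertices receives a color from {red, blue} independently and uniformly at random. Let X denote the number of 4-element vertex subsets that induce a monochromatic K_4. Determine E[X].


Let X = Σ_S X_S over the C(60, 4) = 487635 subsets S of size 4, where X_S = 1 if the K_4 on S is monochromatic.
For a fixed S, the K_4 on S has C(4, 2) = 6 edges. P[all 6 edges red] = (1/2)^6, and likewise for blue, so P[monochromatic] = 2·(1/2)^6 = 2^{1 − 6} = 1/32.
By linearity of expectation: E[X] = C(60, 4) · 2^{1 − 6} = 487635 · 1/32 = 487635/32.
Numerically: E[X] ≈ 15238.593750.

E[X] = C(60,4)·2^(1−C(4,2)) = 487635/32 ≈ 15238.593750.


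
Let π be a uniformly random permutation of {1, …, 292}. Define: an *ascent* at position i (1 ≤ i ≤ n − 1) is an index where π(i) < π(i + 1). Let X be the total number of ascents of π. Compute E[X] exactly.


Write X = Σ X_I over i = 1, …, 291, with X_I the indicator of one ascent.
There are 291 indicators.
For each fixed i, the pair (π(i), π(i+1)) is a uniformly random ordered pair of distinct values from {1, …, 292}; by symmetry P[π(i) < π(i+1)] = 1/2.
By linearity: E[X] = 291 · (1/2) = (292 − 1) · (1/2) = 291/2 ≈ 145.500.

E[X] = 291/2 = 145.500.


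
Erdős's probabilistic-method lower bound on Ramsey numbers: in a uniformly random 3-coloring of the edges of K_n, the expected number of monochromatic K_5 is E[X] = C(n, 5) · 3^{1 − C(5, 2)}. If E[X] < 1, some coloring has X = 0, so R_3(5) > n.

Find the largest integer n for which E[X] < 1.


We need C(n, 5) · 3^{1 − 10} < 1, i.e. C(n, 5) < 3^{10 − 1} = 19683.
Check values of n near the boundary:
  n = 16: C(16, 5) = 4368; 4368 < 19683? YES
  n = 17: C(17, 5) = 6188; 6188 < 19683? YES
  n = 18: C(18, 5) = 8568; 8568 < 19683? YES
  n = 19: C(19, 5) = 11628; 11628 < 19683? YES
  n = 20: C(20, 5) = 15504; 15504 < 19683? YES
  n = 21: C(21, 5) = 20349; 20349 < 19683? NO
The largest n with C(n, 5) < 19683 is n = 20 (where E[X] = 5168/6561 ≈ 0.7876848). Hence R_3(5) > 20, i.e. R_3(5) ≥ 21.

Largest n = 20; hence R_3(5) > 20.


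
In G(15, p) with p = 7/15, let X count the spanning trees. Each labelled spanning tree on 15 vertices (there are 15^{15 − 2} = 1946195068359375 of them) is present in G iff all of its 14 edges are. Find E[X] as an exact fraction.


K_15 has 15^{15 − 2} = 1946195068359375 labelled spanning trees.
For each such spanning tree H, let X_H = 1 if all 14 edges of H are present in G. Then P[X_H = 1] = p^{14} = (7/15)^{14} = 678223072849/29192926025390625.
Summing the indicators: E[X] = Σ_H E[X_H] = 1946195068359375 · p^{14} = 1946195068359375 · 678223072849/29192926025390625 = 678223072849/15.
Numerically: E[X] ≈ 4.521e+10.

E[X] = 1946195068359375 · (7/15)^{14} = 678223072849/15 ≈ 4.521e+10.


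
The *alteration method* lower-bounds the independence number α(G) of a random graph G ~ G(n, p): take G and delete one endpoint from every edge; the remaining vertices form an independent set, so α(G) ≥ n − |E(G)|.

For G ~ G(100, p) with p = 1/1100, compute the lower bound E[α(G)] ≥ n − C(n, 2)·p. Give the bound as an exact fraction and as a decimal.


E[|E(G)|] = C(100, 2)·p = 4950 · (1/1100) = 9/2.
E[α(G)] ≥ n − E[|E(G)|] = 100 − 9/2 = 191/2.
Numerically: ≈ 95.5000.
(This is only a lower bound; the true E[α(G)] may be larger.)

E[α(G)] ≥ 191/2 ≈ 95.5000.


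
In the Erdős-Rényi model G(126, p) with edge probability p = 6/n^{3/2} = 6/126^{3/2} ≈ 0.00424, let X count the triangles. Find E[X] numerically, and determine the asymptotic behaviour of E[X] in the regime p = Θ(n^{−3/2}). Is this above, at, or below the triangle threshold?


Number of potential triangles: C(126, 3) = 325500.
Each occurs with probability p³ ≈ (0.00424)³ ≈ 7.63460e-08.
By linearity: E[X] = C(126, 3)·p³ ≈ 325500 · 7.63460e-08 ≈ 0.025.
Since α = 3/2 > 1, p = c/n^{3/2} = o(1/n) is below the triangle threshold p ~ 1/n. Asymptotically E[X] ~ (c³/6)·n^{3(1−α)} = (6³/6)·n^{-1.5} → 0, so by Markov's inequality G has no triangles w.h.p.

E[X] ≈ 0.025; in regime p = Θ(1/n^{3/2}) E[X] tends to 0 (below the triangle threshold p ~ 1/n).
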